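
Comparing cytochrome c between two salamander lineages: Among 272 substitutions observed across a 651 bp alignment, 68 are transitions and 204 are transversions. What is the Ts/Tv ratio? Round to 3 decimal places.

R = 68/204 = 0.333333… ≈ 0.333 (to 3 d.p.).

0.333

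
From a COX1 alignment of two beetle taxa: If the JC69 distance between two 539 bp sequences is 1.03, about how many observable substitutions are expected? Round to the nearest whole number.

Invert JC69: p = (3/4)(1 − e^(−4d/3)) = 0.75 × (1 − e^(-1.373333)) = 0.75 × (1 − 0.253261) = 0.560054.
Expected differing sites = pL ≈ 0.560054 × 539 = 301.869106 ≈ 302.

302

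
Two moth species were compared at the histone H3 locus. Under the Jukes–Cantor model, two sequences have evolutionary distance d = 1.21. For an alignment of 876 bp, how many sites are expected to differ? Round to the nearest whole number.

526

Invert JC69: p = (3/4)(1 − e^(−4d/3)) = 0.75 × (1 − e^(-1.613333)) = 0.75 × (1 − 0.199222) = 0.600584.
Expected differing sites = pL ≈ 0.600584 × 876 = 526.111584 ≈ 526.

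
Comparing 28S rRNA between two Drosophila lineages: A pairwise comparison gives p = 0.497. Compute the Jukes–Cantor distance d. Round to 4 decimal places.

d = −(3/4) ln(1 − 4p/3) = −0.75 ln(1 − 0.662667) = −0.75 ln(0.337333)
  = −0.75 × (-1.086685) = 0.815014 substitutions/site.

0.8150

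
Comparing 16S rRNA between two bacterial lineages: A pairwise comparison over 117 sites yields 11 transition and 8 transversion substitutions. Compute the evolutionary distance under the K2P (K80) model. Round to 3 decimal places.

0.185

P = 11/117 ≈ 0.094017 and Q = 8/117 ≈ 0.068376.
Under the Kimura two-parameter model, d = −½ ln(1 − 2P − Q) − ¼ ln(1 − 2Q).
1 − 2P − Q = 0.74359, giving −½ ln(0.74359) = 0.148133.
1 − 2Q = 0.863248, giving −¼ ln(0.863248) = 0.036763.
d = 0.148133 + 0.036763 = 0.184896.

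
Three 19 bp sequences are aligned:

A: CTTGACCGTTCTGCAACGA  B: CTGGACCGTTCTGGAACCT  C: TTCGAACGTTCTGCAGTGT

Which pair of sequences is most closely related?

A and B

A–B: 4/19 differ, p = 0.211, d = 0.247.
A–C: 6/19 differ, p = 0.316, d = 0.410.
B–C: 7/19 differ, p = 0.368, d = 0.507.
The smallest distance is between A and B.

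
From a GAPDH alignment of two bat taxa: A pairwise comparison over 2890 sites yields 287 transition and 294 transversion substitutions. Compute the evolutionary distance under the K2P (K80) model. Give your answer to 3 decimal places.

P = 287/2890 ≈ 0.099308 and Q = 294/2890 ≈ 0.10173.
Under the Kimura two-parameter model, d = −½ ln(1 − 2P − Q) − ¼ ln(1 − 2Q).
1 − 2P − Q = 0.699654, giving −½ ln(0.699654) = 0.178585.
1 − 2Q = 0.79654, giving −¼ ln(0.79654) = 0.056869.
d = 0.178585 + 0.056869 = 0.235454.

0.235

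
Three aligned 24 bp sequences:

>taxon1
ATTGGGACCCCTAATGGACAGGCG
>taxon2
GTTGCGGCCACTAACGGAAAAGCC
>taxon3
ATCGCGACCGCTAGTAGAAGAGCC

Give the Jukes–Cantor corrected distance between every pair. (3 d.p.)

taxon1–taxon2: 8/24 sites differ → p ≈ 0.333333, d = −0.75 ln(1 − 0.444444) = 0.440839 ≈ 0.441.
taxon1–taxon3: 9/24 sites differ → p = 0.375, d = −0.75 ln(1 − 0.5) = 0.519860 ≈ 0.520.
taxon2–taxon3: 8/24 sites differ → p ≈ 0.333333, d = −0.75 ln(1 − 0.444444) = 0.440839 ≈ 0.441.

d(taxon1,taxon2) = 0.441, d(taxon1,taxon3) = 0.520, d(taxon2,taxon3) = 0.441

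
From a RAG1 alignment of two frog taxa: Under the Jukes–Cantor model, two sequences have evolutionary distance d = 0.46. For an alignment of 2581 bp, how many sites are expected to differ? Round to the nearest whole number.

887

Invert JC69: p = (3/4)(1 − e^(−4d/3)) = 0.75 × (1 − e^(-0.613333)) = 0.75 × (1 − 0.541543) = 0.343843.
Expected differing sites = pL ≈ 0.343843 × 2581 = 887.458783 ≈ 887.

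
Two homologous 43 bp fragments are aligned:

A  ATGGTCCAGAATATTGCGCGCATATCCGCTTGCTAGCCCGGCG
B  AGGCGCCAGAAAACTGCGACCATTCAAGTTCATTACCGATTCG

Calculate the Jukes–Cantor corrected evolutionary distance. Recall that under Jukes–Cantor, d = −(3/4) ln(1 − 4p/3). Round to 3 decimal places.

0.726

The sequences differ at 20 of 43 sites, so p = 20/43 ≈ 0.465116.
d = −(3/4) ln(1 − 4p/3) = −0.75 ln(1 − 0.620155) = −0.75 ln(0.379845)
  = −0.75 × (-0.967992) = 0.725994 substitutions/site.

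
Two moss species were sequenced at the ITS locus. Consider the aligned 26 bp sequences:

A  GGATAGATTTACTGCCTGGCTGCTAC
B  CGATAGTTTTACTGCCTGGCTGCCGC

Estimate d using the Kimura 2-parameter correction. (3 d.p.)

0.173

Of 26 sites, 2 differences are transitions and 2 are transversions, so P = 2/26 ≈ 0.076923 and Q = 2/26 ≈ 0.076923.
Under the Kimura two-parameter model, d = −½ ln(1 − 2P − Q) − ¼ ln(1 − 2Q).
1 − 2P − Q = 0.769231, giving −½ ln(0.769231) = 0.131182.
1 − 2Q = 0.846154, giving −¼ ln(0.846154) = 0.041763.
d = 0.131182 + 0.041763 = 0.172945.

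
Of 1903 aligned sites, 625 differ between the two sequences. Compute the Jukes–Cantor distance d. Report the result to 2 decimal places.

p = 625/1903 ≈ 0.328429.
d = −(3/4) ln(1 − 4p/3) = −0.75 ln(1 − 0.437905) = −0.75 ln(0.562095)
  = −0.75 × (-0.576084) = 0.432063 substitutions/site.

0.43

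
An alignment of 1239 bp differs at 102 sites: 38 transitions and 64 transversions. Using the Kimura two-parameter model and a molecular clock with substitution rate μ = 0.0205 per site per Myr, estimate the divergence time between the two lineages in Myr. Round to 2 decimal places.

2.13

P = 38/1239 ≈ 0.03067 and Q = 64/1239 ≈ 0.051655.
Under the Kimura two-parameter model, d = −½ ln(1 − 2P − Q) − ¼ ln(1 − 2Q).
1 − 2P − Q = 0.887005, giving −½ ln(0.887005) = 0.059952.
1 − 2Q = 0.89669, giving −¼ ln(0.89669) = 0.027261.
d = 0.059952 + 0.027261 = 0.087213.
Under a molecular clock d = 2μt, so t = d/(2μ) = 0.087213 / (2 × 0.0205) = 2.13 Myr.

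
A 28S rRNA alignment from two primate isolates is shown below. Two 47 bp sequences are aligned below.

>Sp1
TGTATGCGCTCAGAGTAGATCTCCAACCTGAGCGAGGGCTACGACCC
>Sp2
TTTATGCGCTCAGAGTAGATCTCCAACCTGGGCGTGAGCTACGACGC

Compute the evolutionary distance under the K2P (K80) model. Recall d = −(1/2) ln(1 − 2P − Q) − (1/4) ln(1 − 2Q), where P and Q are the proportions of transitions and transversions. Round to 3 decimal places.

0.115

Of 47 sites, 2 differences are transitions and 3 are transversions, so P = 2/47 ≈ 0.042553 and Q = 3/47 ≈ 0.06383.
Under the Kimura two-parameter model, d = −½ ln(1 − 2P − Q) − ¼ ln(1 − 2Q).
1 − 2P − Q = 0.851064, giving −½ ln(0.851064) = 0.080634.
1 − 2Q = 0.87234, giving −¼ ln(0.87234) = 0.034144.
d = 0.080634 + 0.034144 = 0.114778.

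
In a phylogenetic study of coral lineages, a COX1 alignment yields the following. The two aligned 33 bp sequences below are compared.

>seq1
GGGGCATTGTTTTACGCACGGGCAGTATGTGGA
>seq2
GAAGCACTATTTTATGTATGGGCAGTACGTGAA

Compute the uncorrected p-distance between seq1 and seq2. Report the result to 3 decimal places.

The sequences differ at 9 of 33 positions (sites 2, 3, 7, 9, 15, 17, 19, 28, 32).
p = 9/33 = 0.272727… ≈ 0.273 (to 3 d.p.).

0.273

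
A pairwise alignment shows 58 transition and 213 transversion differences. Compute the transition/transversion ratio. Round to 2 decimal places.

0.27

R = 58/213 = 0.272300… ≈ 0.27 (to 2 d.p.).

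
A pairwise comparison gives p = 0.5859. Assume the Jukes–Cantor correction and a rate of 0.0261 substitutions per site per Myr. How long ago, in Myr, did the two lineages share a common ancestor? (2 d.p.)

21.83

d = −(3/4) ln(1 − 4p/3) = −0.75 ln(1 − 0.7812) = −0.75 ln(0.2188)
  = −0.75 × (-1.519597) = 1.139698 substitutions/site.
Under a molecular clock d = 2μt, so t = d/(2μ) = 1.139698 / (2 × 0.0261) = 21.83 Myr.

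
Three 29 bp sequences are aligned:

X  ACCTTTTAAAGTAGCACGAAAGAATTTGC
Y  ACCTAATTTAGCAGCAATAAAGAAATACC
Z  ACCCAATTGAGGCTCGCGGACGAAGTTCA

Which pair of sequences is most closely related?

X and Y

X–Y: 10/29 differ, p = 0.345, d = 0.462.
X–Z: 14/29 differ, p = 0.483, d = 0.774.
Y–Z: 13/29 differ, p = 0.448, d = 0.683.
The smallest distance is between X and Y.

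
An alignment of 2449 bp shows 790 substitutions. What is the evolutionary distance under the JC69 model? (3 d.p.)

p = 790/2449 ≈ 0.322581.
d = −(3/4) ln(1 − 4p/3) = −0.75 ln(1 − 0.430108) = −0.75 ln(0.569892)
  = −0.75 × (-0.562308) = 0.421731 substitutions/site.

0.422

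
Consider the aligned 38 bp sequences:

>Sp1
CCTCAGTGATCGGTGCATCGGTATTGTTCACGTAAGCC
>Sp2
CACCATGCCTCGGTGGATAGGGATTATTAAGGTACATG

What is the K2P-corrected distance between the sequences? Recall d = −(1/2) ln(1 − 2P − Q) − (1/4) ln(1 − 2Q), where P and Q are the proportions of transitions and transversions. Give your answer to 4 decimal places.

Of 38 sites, 4 differences are transitions and 12 are transversions, so P = 4/38 ≈ 0.105263 and Q = 12/38 ≈ 0.315789.
Under the Kimura two-parameter model, d = −½ ln(1 − 2P − Q) − ¼ ln(1 − 2Q).
1 − 2P − Q = 0.473685, giving −½ ln(0.473685) = 0.373606.
1 − 2Q = 0.368422, giving −¼ ln(0.368422) = 0.249632.
d = 0.373606 + 0.249632 = 0.623238.

0.6232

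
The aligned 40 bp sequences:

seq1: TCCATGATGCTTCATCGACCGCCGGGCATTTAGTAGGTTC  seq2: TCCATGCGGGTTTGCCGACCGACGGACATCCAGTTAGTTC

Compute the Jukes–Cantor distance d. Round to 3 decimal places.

The sequences differ at 12 of 40 sites, so p = 12/40 = 0.3.
d = −(3/4) ln(1 − 4p/3) = −0.75 ln(1 − 0.4) = −0.75 ln(0.6)
  = −0.75 × (-0.510826) = 0.383120 substitutions/site.

0.383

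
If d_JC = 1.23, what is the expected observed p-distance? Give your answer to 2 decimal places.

0.60

p = (3/4)(1 − e^(−4d/3)) = 0.75 × (1 − e^(-1.64)) = 0.75 × (1 − 0.193980) = 0.604515.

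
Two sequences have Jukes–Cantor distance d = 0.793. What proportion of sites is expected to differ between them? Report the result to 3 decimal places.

p = (3/4)(1 − e^(−4d/3)) = 0.75 × (1 − e^(-1.057333)) = 0.75 × (1 − 0.347381) = 0.489464.

0.489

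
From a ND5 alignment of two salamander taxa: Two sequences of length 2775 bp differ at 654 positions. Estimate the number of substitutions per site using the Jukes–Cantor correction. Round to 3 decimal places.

p = 654/2775 ≈ 0.235676.
d = −(3/4) ln(1 − 4p/3) = −0.75 ln(1 − 0.314235) = −0.75 ln(0.685765)
  = −0.75 × (-0.377220) = 0.282915 substitutions/site.

0.283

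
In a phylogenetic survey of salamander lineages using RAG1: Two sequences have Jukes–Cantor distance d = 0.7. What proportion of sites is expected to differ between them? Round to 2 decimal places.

0.46

p = (3/4)(1 − e^(−4d/3)) = 0.75 × (1 − e^(-0.933333)) = 0.75 × (1 − 0.393241) = 0.455069.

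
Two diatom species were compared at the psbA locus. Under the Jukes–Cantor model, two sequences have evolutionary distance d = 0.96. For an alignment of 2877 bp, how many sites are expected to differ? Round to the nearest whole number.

Invert JC69: p = (3/4)(1 − e^(−4d/3)) = 0.75 × (1 − e^(-1.28)) = 0.75 × (1 − 0.278037) = 0.541472.
Expected differing sites = pL ≈ 0.541472 × 2877 = 1557.814944 ≈ 1558.

1558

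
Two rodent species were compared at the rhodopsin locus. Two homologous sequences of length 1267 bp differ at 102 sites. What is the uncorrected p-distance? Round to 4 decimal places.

p = 102/1267 = 0.080505… ≈ 0.0805 (to 4 d.p.).

0.0805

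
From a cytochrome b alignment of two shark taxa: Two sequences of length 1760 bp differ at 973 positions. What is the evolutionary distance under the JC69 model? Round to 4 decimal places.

p = 973/1760 ≈ 0.552841.
d = −(3/4) ln(1 − 4p/3) = −0.75 ln(1 − 0.737121) = −0.75 ln(0.262879)
  = −0.75 × (-1.336061) = 1.002046 substitutions/site.

1.0020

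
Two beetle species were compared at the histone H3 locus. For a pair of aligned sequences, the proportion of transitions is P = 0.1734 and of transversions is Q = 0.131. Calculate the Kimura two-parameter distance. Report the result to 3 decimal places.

Under the Kimura two-parameter model, d = −½ ln(1 − 2P − Q) − ¼ ln(1 − 2Q).
1 − 2P − Q = 0.5222, giving −½ ln(0.5222) = 0.324852.
1 − 2Q = 0.738, giving −¼ ln(0.738) = 0.075953.
d = 0.324852 + 0.075953 = 0.400805.

0.401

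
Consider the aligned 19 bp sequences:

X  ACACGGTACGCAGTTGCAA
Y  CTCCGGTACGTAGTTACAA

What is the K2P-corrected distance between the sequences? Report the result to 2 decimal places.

Of 19 sites, 3 differences are transitions and 2 are transversions, so P = 3/19 ≈ 0.157895 and Q = 2/19 ≈ 0.105263.
Under the Kimura two-parameter model, d = −½ ln(1 − 2P − Q) − ¼ ln(1 − 2Q).
1 − 2P − Q = 0.578947, giving −½ ln(0.578947) = 0.273272.
1 − 2Q = 0.789474, giving −¼ ln(0.789474) = 0.059097.
d = 0.273272 + 0.059097 = 0.332369.

0.33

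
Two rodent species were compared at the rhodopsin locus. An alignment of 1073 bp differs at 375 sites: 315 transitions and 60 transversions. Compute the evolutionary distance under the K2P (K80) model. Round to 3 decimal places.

P = 315/1073 ≈ 0.293569 and Q = 60/1073 ≈ 0.055918.
Under the Kimura two-parameter model, d = −½ ln(1 − 2P − Q) − ¼ ln(1 − 2Q).
1 − 2P − Q = 0.356944, giving −½ ln(0.356944) = 0.515088.
1 − 2Q = 0.888164, giving −¼ ln(0.888164) = 0.029650.
d = 0.515088 + 0.029650 = 0.544738.

0.545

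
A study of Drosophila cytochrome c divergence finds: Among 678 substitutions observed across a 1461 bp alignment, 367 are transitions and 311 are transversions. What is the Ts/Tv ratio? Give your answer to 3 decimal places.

R = 367/311 = 1.180064… ≈ 1.180 (to 3 d.p.).

1.180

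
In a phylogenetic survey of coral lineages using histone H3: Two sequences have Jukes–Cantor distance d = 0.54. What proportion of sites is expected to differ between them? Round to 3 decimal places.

p = (3/4)(1 − e^(−4d/3)) = 0.75 × (1 − e^(-0.72)) = 0.75 × (1 − 0.486752) = 0.384936.

0.385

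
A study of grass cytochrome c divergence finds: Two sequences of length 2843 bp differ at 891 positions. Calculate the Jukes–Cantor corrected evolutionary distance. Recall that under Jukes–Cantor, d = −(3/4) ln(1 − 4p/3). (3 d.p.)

p = 891/2843 ≈ 0.313401.
d = −(3/4) ln(1 − 4p/3) = −0.75 ln(1 − 0.417868) = −0.75 ln(0.582132)
  = −0.75 × (-0.541058) = 0.405794 substitutions/site.

0.406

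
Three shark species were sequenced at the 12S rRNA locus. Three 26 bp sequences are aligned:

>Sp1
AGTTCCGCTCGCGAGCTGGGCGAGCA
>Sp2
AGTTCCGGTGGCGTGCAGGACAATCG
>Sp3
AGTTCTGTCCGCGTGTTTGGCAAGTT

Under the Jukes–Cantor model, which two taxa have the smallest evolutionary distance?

Sp1–Sp2: 8/26 differ, p = 0.308, d = 0.396.
Sp1–Sp3: 9/26 differ, p = 0.346, d = 0.464.
Sp2–Sp3: 11/26 differ, p = 0.423, d = 0.623.
The smallest distance is between Sp1 and Sp2.

Sp1 and Sp2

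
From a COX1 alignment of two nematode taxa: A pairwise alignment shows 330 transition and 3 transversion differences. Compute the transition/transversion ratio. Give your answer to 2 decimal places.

R = 330/3 = 110.00.

110.00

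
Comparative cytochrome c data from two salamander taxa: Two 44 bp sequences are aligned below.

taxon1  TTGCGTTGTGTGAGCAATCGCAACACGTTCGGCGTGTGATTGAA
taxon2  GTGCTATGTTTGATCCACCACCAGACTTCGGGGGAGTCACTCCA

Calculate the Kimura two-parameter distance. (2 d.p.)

Of 44 sites, 4 differences are transitions and 15 are transversions, so P = 4/44 ≈ 0.090909 and Q = 15/44 ≈ 0.340909.
Under the Kimura two-parameter model, d = −½ ln(1 − 2P − Q) − ¼ ln(1 − 2Q).
1 − 2P − Q = 0.477273, giving −½ ln(0.477273) = 0.369833.
1 − 2Q = 0.318182, giving −¼ ln(0.318182) = 0.286283.
d = 0.369833 + 0.286283 = 0.656116.

0.66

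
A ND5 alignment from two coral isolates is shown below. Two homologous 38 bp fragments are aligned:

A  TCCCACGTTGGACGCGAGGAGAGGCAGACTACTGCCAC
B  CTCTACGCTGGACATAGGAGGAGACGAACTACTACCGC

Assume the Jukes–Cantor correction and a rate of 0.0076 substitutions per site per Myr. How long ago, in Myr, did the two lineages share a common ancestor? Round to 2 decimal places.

36.87

The sequences differ at 15 of 38 sites, so p = 15/38 ≈ 0.394737.
d = −(3/4) ln(1 − 4p/3) = −0.75 ln(1 − 0.526316) = −0.75 ln(0.473684)
  = −0.75 × (-0.747215) = 0.560411 substitutions/site.
Under a molecular clock d = 2μt, so t = d/(2μ) = 0.560411 / (2 × 0.0076) = 36.87 Myr.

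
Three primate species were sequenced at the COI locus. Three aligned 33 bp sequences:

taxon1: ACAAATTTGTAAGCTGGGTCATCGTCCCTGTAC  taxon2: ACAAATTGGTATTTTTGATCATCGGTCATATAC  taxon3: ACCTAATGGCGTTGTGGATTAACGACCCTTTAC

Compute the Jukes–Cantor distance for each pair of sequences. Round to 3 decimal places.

d(taxon1,taxon2) = 0.388, d(taxon1,taxon3) = 0.625, d(taxon2,taxon3) = 0.559

taxon1–taxon2: 10/33 sites differ → p ≈ 0.30303, d = −0.75 ln(1 − 0.40404) = 0.388186 ≈ 0.388.
taxon1–taxon3: 14/33 sites differ → p ≈ 0.424242, d = −0.75 ln(1 − 0.565656) = 0.625439 ≈ 0.625.
taxon2–taxon3: 13/33 sites differ → p ≈ 0.393939, d = −0.75 ln(1 − 0.525252) = 0.558728 ≈ 0.559.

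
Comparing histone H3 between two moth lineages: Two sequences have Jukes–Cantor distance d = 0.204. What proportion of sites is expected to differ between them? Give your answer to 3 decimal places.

p = (3/4)(1 − e^(−4d/3)) = 0.75 × (1 − e^(-0.272)) = 0.75 × (1 − 0.761854) = 0.178610.

0.179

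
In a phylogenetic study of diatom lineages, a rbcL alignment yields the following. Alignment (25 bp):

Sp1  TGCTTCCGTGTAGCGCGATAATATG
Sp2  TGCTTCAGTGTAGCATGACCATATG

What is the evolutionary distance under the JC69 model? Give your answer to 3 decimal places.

0.233

The sequences differ at 5 of 25 sites (7, 15, 16, 19, 20), so p = 5/25 = 0.2.
d = −(3/4) ln(1 − 4p/3) = −0.75 ln(1 − 0.266667) = −0.75 ln(0.733333)
  = −0.75 × (-0.310155) = 0.232616 substitutions/site.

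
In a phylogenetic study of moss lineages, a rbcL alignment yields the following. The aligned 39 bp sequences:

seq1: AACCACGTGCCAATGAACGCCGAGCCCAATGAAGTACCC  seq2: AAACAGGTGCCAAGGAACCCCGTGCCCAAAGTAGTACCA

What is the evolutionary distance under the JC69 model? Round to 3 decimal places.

The sequences differ at 8 of 39 sites (3, 6, 14, 19, 23, 30, 32, 39), so p = 8/39 ≈ 0.205128.
d = −(3/4) ln(1 − 4p/3) = −0.75 ln(1 − 0.273504) = −0.75 ln(0.726496)
  = −0.75 × (-0.319522) = 0.239642 substitutions/site.

0.240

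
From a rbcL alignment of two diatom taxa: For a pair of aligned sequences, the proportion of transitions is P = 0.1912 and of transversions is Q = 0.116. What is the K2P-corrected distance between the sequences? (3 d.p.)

Under the Kimura two-parameter model, d = −½ ln(1 − 2P − Q) − ¼ ln(1 − 2Q).
1 − 2P − Q = 0.5016, giving −½ ln(0.5016) = 0.344976.
1 − 2Q = 0.768, giving −¼ ln(0.768) = 0.065991.
d = 0.344976 + 0.065991 = 0.410967.

0.411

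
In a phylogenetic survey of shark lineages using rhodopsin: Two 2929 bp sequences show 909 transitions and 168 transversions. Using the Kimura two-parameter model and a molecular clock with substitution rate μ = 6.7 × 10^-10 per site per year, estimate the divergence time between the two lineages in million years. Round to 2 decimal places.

P = 909/2929 ≈ 0.310345 and Q = 168/2929 ≈ 0.057357.
Under the Kimura two-parameter model, d = −½ ln(1 − 2P − Q) − ¼ ln(1 − 2Q).
1 − 2P − Q = 0.321953, giving −½ ln(0.321953) = 0.566675.
1 − 2Q = 0.885286, giving −¼ ln(0.885286) = 0.030461.
d = 0.566675 + 0.030461 = 0.597136.
Under a molecular clock d = 2μt, so t = d/(2μ) = 0.597136 / (2 × 6.7 × 10^-10) = 445.62 million years.

445.62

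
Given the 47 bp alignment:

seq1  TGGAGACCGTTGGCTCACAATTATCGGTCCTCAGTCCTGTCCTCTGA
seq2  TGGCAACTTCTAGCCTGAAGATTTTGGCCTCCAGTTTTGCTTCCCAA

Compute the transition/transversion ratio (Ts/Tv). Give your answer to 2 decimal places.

4.00

Transitions are A↔G and C↔T; transversions are all other mismatches.
Transitions: 20. Transversions: 5.
R = 20/5 = 4.00.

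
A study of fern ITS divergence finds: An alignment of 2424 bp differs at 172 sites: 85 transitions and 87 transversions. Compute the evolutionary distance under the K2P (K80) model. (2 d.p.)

P = 85/2424 ≈ 0.035066 and Q = 87/2424 ≈ 0.035891.
Under the Kimura two-parameter model, d = −½ ln(1 − 2P − Q) − ¼ ln(1 − 2Q).
1 − 2P − Q = 0.893977, giving −½ ln(0.893977) = 0.056038.
1 − 2Q = 0.928218, giving −¼ ln(0.928218) = 0.018622.
d = 0.056038 + 0.018622 = 0.074660.

0.07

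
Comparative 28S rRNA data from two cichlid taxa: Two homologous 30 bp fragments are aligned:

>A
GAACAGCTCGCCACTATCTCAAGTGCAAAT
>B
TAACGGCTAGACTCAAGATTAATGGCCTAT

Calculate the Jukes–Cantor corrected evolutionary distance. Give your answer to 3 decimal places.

0.647

The sequences differ at 13 of 30 sites, so p = 13/30 ≈ 0.433333.
d = −(3/4) ln(1 − 4p/3) = −0.75 ln(1 − 0.577777) = −0.75 ln(0.422223)
  = −0.75 × (-0.862222) = 0.646667 substitutions/site.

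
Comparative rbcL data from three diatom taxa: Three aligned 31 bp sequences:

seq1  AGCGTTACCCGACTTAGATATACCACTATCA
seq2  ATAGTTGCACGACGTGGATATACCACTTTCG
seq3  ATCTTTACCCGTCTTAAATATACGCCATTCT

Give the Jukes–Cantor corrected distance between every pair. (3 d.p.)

seq1–seq2: 8/31 sites differ → p ≈ 0.258065, d = −0.75 ln(1 − 0.344087) = 0.316295 ≈ 0.316.
seq1–seq3: 9/31 sites differ → p ≈ 0.290323, d = −0.75 ln(1 − 0.387097) = 0.367161 ≈ 0.367.
seq2–seq3: 12/31 sites differ → p ≈ 0.387097, d = −0.75 ln(1 − 0.516129) = 0.544453 ≈ 0.544.

d(seq1,seq2) = 0.316, d(seq1,seq3) = 0.367, d(seq2,seq3) = 0.544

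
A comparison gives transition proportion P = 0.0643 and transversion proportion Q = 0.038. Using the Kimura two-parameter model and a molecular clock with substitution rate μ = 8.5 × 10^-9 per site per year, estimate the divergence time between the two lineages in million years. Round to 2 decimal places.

6.52

Under the Kimura two-parameter model, d = −½ ln(1 − 2P − Q) − ¼ ln(1 − 2Q).
1 − 2P − Q = 0.8334, giving −½ ln(0.8334) = 0.091121.
1 − 2Q = 0.924, giving −¼ ln(0.924) = 0.019761.
d = 0.091121 + 0.019761 = 0.110882.
Under a molecular clock d = 2μt, so t = d/(2μ) = 0.110882 / (2 × 8.5 × 10^-9) = 6.52 million years.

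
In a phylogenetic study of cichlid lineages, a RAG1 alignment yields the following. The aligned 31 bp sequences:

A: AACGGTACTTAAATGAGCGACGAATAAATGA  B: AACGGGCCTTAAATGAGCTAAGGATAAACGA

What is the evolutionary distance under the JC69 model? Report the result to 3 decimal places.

0.224

The sequences differ at 6 of 31 sites (6, 7, 19, 21, 23, 29), so p = 6/31 ≈ 0.193548.
d = −(3/4) ln(1 − 4p/3) = −0.75 ln(1 − 0.258064) = −0.75 ln(0.741936)
  = −0.75 × (-0.298492) = 0.223869 substitutions/site.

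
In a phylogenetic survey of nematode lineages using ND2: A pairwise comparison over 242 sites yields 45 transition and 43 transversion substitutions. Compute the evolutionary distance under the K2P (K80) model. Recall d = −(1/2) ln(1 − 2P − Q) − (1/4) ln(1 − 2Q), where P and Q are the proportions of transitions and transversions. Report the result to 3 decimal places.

0.509

P = 45/242 ≈ 0.18595 and Q = 43/242 ≈ 0.177686.
Under the Kimura two-parameter model, d = −½ ln(1 − 2P − Q) − ¼ ln(1 − 2Q).
1 − 2P − Q = 0.450414, giving −½ ln(0.450414) = 0.398794.
1 − 2Q = 0.644628, giving −¼ ln(0.644628) = 0.109770.
d = 0.398794 + 0.109770 = 0.508564.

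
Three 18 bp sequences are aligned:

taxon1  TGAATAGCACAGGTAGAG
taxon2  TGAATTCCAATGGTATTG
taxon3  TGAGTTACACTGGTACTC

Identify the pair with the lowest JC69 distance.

taxon1–taxon2: 6/18 differ, p = 0.333, d = 0.441.
taxon1–taxon3: 7/18 differ, p = 0.389, d = 0.548.
taxon2–taxon3: 5/18 differ, p = 0.278, d = 0.347.
The smallest distance is between taxon2 and taxon3.

taxon2 and taxon3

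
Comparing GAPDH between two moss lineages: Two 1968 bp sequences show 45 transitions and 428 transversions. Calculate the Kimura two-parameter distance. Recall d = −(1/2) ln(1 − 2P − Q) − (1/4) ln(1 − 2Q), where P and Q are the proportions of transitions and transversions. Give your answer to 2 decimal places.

0.30

P = 45/1968 ≈ 0.022866 and Q = 428/1968 ≈ 0.21748.
Under the Kimura two-parameter model, d = −½ ln(1 − 2P − Q) − ¼ ln(1 − 2Q).
1 − 2P − Q = 0.736788, giving −½ ln(0.736788) = 0.152728.
1 − 2Q = 0.56504, giving −¼ ln(0.56504) = 0.142715.
d = 0.152728 + 0.142715 = 0.295443.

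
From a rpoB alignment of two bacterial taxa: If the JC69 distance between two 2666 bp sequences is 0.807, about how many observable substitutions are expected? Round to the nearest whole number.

Invert JC69: p = (3/4)(1 − e^(−4d/3)) = 0.75 × (1 − e^(-1.076)) = 0.75 × (1 − 0.340957) = 0.494282.
Expected differing sites = pL ≈ 0.494282 × 2666 = 1317.755812 ≈ 1318.

1318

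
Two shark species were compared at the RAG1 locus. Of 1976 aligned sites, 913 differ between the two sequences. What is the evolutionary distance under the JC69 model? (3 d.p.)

p = 913/1976 ≈ 0.462045.
d = −(3/4) ln(1 − 4p/3) = −0.75 ln(1 − 0.61606) = −0.75 ln(0.38394)
  = −0.75 × (-0.957269) = 0.717952 substitutions/site.

0.718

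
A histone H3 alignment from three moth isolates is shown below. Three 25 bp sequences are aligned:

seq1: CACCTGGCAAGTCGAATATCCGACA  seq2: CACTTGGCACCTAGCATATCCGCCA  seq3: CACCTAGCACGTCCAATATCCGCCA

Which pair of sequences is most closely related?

seq1 and seq3

seq1–seq2: 6/25 differ, p = 0.240, d = 0.289.
seq1–seq3: 4/25 differ, p = 0.160, d = 0.180.
seq2–seq3: 6/25 differ, p = 0.240, d = 0.289.
The smallest distance is between seq1 and seq3.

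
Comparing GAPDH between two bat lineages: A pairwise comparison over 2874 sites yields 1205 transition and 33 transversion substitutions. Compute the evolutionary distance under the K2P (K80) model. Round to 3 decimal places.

P = 1205/2874 ≈ 0.419276 and Q = 33/2874 ≈ 0.011482.
Under the Kimura two-parameter model, d = −½ ln(1 − 2P − Q) − ¼ ln(1 − 2Q).
1 − 2P − Q = 0.149966, giving −½ ln(0.149966) = 0.948673.
1 − 2Q = 0.977036, giving −¼ ln(0.977036) = 0.005808.
d = 0.948673 + 0.005808 = 0.954481.

0.954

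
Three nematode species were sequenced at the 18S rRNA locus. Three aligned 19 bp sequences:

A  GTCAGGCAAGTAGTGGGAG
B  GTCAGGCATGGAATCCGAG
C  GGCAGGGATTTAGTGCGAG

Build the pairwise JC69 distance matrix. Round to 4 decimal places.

A–B: 5/19 sites differ → p ≈ 0.263158, d = −0.75 ln(1 − 0.350877) = 0.324100 ≈ 0.3241.
A–C: 5/19 sites differ → p ≈ 0.263158, d = −0.75 ln(1 − 0.350877) = 0.324100 ≈ 0.3241.
B–C: 6/19 sites differ → p ≈ 0.315789, d = −0.75 ln(1 − 0.421052) = 0.409907 ≈ 0.4099.

d(A,B) = 0.3241, d(A,C) = 0.3241, d(B,C) = 0.4099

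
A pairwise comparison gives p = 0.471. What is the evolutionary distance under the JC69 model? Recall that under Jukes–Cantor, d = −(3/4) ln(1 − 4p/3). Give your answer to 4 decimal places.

0.7416

d = −(3/4) ln(1 − 4p/3) = −0.75 ln(1 − 0.628) = −0.75 ln(0.372)
  = −0.75 × (-0.988861) = 0.741646 substitutions/site.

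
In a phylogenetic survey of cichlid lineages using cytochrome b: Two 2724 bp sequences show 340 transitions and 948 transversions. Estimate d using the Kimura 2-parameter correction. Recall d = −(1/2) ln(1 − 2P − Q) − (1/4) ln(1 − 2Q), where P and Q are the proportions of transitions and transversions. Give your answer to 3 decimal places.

P = 340/2724 ≈ 0.124816 and Q = 948/2724 ≈ 0.348018.
Under the Kimura two-parameter model, d = −½ ln(1 − 2P − Q) − ¼ ln(1 − 2Q).
1 − 2P − Q = 0.40235, giving −½ ln(0.40235) = 0.455216.
1 − 2Q = 0.303964, giving −¼ ln(0.303964) = 0.297712.
d = 0.455216 + 0.297712 = 0.752928.

0.753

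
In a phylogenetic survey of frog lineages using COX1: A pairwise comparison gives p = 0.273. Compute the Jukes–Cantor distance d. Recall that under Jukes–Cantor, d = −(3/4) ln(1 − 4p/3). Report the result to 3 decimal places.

0.339

d = −(3/4) ln(1 − 4p/3) = −0.75 ln(1 − 0.364) = −0.75 ln(0.636)
  = −0.75 × (-0.452557) = 0.339418 substitutions/site.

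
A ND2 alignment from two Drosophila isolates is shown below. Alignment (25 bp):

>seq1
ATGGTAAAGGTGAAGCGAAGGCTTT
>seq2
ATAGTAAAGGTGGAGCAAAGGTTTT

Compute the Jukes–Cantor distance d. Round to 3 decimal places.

0.180

The sequences differ at 4 of 25 sites (3, 13, 17, 22), so p = 4/25 = 0.16.
d = −(3/4) ln(1 − 4p/3) = −0.75 ln(1 − 0.213333) = −0.75 ln(0.786667)
  = −0.75 × (-0.239950) = 0.179963 substitutions/site.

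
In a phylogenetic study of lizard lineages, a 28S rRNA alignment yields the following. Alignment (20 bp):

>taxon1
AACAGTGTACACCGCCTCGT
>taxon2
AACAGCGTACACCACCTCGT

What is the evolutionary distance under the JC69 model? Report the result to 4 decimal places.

0.1073

The sequences differ at 2 of 20 sites (6, 14), so p = 2/20 = 0.1.
d = −(3/4) ln(1 − 4p/3) = −0.75 ln(1 − 0.133333) = −0.75 ln(0.866667)
  = −0.75 × (-0.143100) = 0.107325 substitutions/site.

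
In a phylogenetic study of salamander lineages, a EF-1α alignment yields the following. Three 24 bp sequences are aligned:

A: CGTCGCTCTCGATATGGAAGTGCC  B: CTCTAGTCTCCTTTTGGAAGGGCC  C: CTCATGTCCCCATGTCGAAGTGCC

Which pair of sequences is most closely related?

A–B: 9/24 differ, p = 0.375, d = 0.520.
A–C: 9/24 differ, p = 0.375, d = 0.520.
B–C: 7/24 differ, p = 0.292, d = 0.369.
The smallest distance is between B and C.

B and C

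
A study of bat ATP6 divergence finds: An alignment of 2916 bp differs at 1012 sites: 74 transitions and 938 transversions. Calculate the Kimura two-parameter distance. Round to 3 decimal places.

P = 74/2916 ≈ 0.025377 and Q = 938/2916 ≈ 0.321674.
Under the Kimura two-parameter model, d = −½ ln(1 − 2P − Q) − ¼ ln(1 − 2Q).
1 − 2P − Q = 0.627572, giving −½ ln(0.627572) = 0.232948.
1 − 2Q = 0.356652, giving −¼ ln(0.356652) = 0.257749.
d = 0.232948 + 0.257749 = 0.490697.

0.491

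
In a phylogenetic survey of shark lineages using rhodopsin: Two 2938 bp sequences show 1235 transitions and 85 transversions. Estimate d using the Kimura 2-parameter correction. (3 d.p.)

P = 1235/2938 ≈ 0.420354 and Q = 85/2938 ≈ 0.028931.
Under the Kimura two-parameter model, d = −½ ln(1 − 2P − Q) − ¼ ln(1 − 2Q).
1 − 2P − Q = 0.130361, giving −½ ln(0.130361) = 1.018724.
1 − 2Q = 0.942138, giving −¼ ln(0.942138) = 0.014901.
d = 1.018724 + 0.014901 = 1.033625.

1.034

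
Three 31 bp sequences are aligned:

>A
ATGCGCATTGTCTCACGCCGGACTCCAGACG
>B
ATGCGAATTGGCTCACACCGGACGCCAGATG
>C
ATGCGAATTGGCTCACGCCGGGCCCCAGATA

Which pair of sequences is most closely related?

B and C

A–B: 5/31 differ, p = 0.161, d = 0.182.
A–C: 6/31 differ, p = 0.194, d = 0.224.
B–C: 4/31 differ, p = 0.129, d = 0.142.
The smallest distance is between B and C.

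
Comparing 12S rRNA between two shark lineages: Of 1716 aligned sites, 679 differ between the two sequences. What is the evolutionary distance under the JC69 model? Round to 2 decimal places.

0.56

p = 679/1716 ≈ 0.395688.
d = −(3/4) ln(1 − 4p/3) = −0.75 ln(1 − 0.527584) = −0.75 ln(0.472416)
  = −0.75 × (-0.749895) = 0.562421 substitutions/site.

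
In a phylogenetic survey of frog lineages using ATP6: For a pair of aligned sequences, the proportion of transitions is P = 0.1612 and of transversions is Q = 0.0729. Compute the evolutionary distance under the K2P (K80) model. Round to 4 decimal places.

0.2909

Under the Kimura two-parameter model, d = −½ ln(1 − 2P − Q) − ¼ ln(1 − 2Q).
1 − 2P − Q = 0.6047, giving −½ ln(0.6047) = 0.251511.
1 − 2Q = 0.8542, giving −¼ ln(0.8542) = 0.039397.
d = 0.251511 + 0.039397 = 0.290908.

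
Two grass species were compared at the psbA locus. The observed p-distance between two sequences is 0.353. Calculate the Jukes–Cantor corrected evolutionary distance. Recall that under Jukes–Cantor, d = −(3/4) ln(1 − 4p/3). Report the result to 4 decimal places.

0.4771

d = −(3/4) ln(1 − 4p/3) = −0.75 ln(1 − 0.470667) = −0.75 ln(0.529333)
  = −0.75 × (-0.636138) = 0.477104 substitutions/site.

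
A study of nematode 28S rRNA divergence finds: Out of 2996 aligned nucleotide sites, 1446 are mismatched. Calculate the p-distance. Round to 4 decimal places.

0.4826

p = 1446/2996 = 0.482643… ≈ 0.4826 (to 4 d.p.).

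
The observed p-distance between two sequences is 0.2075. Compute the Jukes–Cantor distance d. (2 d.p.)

d = −(3/4) ln(1 − 4p/3) = −0.75 ln(1 − 0.276667) = −0.75 ln(0.723333)
  = −0.75 × (-0.323886) = 0.242915 substitutions/site.

0.24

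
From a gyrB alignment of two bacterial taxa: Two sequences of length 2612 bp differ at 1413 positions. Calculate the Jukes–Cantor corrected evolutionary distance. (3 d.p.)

p = 1413/2612 ≈ 0.540965.
d = −(3/4) ln(1 − 4p/3) = −0.75 ln(1 − 0.721287) = −0.75 ln(0.278713)
  = −0.75 × (-1.277573) = 0.958180 substitutions/site.

0.958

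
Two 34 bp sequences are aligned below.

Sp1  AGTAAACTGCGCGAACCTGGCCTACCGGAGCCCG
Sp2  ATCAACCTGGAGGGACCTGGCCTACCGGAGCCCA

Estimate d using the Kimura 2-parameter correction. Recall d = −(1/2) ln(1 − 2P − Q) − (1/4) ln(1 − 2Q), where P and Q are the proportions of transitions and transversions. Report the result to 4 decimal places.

Of 34 sites, 4 differences are transitions and 4 are transversions, so P = 4/34 ≈ 0.117647 and Q = 4/34 ≈ 0.117647.
Under the Kimura two-parameter model, d = −½ ln(1 − 2P − Q) − ¼ ln(1 − 2Q).
1 − 2P − Q = 0.647059, giving −½ ln(0.647059) = 0.217659.
1 − 2Q = 0.764706, giving −¼ ln(0.764706) = 0.067066.
d = 0.217659 + 0.067066 = 0.284725.

0.2847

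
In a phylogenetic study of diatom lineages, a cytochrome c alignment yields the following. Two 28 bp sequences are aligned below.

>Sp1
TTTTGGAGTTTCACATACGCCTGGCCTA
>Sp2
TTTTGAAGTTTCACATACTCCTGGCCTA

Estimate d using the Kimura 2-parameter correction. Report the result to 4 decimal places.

0.0752

Of 28 sites, 1 differences are transitions and 1 are transversions, so P = 1/28 ≈ 0.035714 and Q = 1/28 ≈ 0.035714.
Under the Kimura two-parameter model, d = −½ ln(1 − 2P − Q) − ¼ ln(1 − 2Q).
1 − 2P − Q = 0.892858, giving −½ ln(0.892858) = 0.056664.
1 − 2Q = 0.928572, giving −¼ ln(0.928572) = 0.018527.
d = 0.056664 + 0.018527 = 0.075191.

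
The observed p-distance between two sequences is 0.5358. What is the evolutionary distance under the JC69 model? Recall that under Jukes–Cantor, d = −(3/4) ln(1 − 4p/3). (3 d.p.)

d = −(3/4) ln(1 − 4p/3) = −0.75 ln(1 − 0.7144) = −0.75 ln(0.2856)
  = −0.75 × (-1.253163) = 0.939872 substitutions/site.

0.940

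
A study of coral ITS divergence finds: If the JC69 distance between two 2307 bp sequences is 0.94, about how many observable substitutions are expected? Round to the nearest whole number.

1236

Invert JC69: p = (3/4)(1 − e^(−4d/3)) = 0.75 × (1 − e^(-1.253333)) = 0.75 × (1 − 0.285551) = 0.535837.
Expected differing sites = pL ≈ 0.535837 × 2307 = 1236.175959 ≈ 1236.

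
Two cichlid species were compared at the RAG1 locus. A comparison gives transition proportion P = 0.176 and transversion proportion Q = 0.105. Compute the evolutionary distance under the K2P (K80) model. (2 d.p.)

0.36

Under the Kimura two-parameter model, d = −½ ln(1 − 2P − Q) − ¼ ln(1 − 2Q).
1 − 2P − Q = 0.543, giving −½ ln(0.543) = 0.305323.
1 − 2Q = 0.79, giving −¼ ln(0.79) = 0.058931.
d = 0.305323 + 0.058931 = 0.364254.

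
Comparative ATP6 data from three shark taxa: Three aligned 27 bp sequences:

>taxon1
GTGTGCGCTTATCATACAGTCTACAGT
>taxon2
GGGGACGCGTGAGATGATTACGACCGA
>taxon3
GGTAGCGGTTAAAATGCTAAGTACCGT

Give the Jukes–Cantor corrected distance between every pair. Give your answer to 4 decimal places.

taxon1–taxon2: 15/27 sites differ → p ≈ 0.555556, d = −0.75 ln(1 − 0.740741) = 1.012446 ≈ 1.0124.
taxon1–taxon3: 12/27 sites differ → p ≈ 0.444444, d = −0.75 ln(1 − 0.592592) = 0.673455 ≈ 0.6735.
taxon2–taxon3: 12/27 sites differ → p ≈ 0.444444, d = −0.75 ln(1 − 0.592592) = 0.673455 ≈ 0.6735.

d(taxon1,taxon2) = 1.0124, d(taxon1,taxon3) = 0.6735, d(taxon2,taxon3) = 0.6735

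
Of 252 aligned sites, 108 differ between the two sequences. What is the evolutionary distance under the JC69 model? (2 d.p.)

0.64

p = 108/252 ≈ 0.428571.
d = −(3/4) ln(1 − 4p/3) = −0.75 ln(1 − 0.571428) = −0.75 ln(0.428572)
  = −0.75 × (-0.847297) = 0.635473 substitutions/site.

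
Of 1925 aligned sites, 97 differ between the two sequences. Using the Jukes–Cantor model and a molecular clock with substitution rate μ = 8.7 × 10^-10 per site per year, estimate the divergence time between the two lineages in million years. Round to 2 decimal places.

29.98

p = 97/1925 ≈ 0.05039.
d = −(3/4) ln(1 − 4p/3) = −0.75 ln(1 − 0.067187) = −0.75 ln(0.932813)
  = −0.75 × (-0.069551) = 0.052163 substitutions/site.
Under a molecular clock d = 2μt, so t = d/(2μ) = 0.052163 / (2 × 8.7 × 10^-10) = 29.98 million years.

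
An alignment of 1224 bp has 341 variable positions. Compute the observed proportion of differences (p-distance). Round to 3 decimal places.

p = 341/1224 = 0.278594… ≈ 0.279 (to 3 d.p.).

0.279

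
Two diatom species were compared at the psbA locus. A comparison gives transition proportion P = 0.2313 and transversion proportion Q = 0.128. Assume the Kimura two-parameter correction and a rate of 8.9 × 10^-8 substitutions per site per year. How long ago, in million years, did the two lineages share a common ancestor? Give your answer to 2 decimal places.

2.92

Under the Kimura two-parameter model, d = −½ ln(1 − 2P − Q) − ¼ ln(1 − 2Q).
1 − 2P − Q = 0.4094, giving −½ ln(0.4094) = 0.446531.
1 − 2Q = 0.744, giving −¼ ln(0.744) = 0.073929.
d = 0.446531 + 0.073929 = 0.520460.
Under a molecular clock d = 2μt, so t = d/(2μ) = 0.520460 / (2 × 8.9 × 10^-8) = 2.92 million years.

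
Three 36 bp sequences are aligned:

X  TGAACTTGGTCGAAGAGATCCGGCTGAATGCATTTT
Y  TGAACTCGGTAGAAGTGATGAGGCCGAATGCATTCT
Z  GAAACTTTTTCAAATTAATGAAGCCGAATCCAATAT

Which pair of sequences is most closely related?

X and Y

X–Y: 7/36 differ, p = 0.194, d = 0.225.
X–Z: 15/36 differ, p = 0.417, d = 0.608.
Y–Z: 13/36 differ, p = 0.361, d = 0.493.
The smallest distance is between X and Y.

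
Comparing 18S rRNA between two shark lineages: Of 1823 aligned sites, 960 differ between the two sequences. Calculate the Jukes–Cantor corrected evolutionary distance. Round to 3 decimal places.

p = 960/1823 ≈ 0.526604.
d = −(3/4) ln(1 − 4p/3) = −0.75 ln(1 − 0.702139) = −0.75 ln(0.297861)
  = −0.75 × (-1.211128) = 0.908346 substitutions/site.

0.908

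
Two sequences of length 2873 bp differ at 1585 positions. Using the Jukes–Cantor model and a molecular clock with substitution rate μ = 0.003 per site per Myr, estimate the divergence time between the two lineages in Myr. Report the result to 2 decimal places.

p = 1585/2873 ≈ 0.551688.
d = −(3/4) ln(1 − 4p/3) = −0.75 ln(1 − 0.735584) = −0.75 ln(0.264416)
  = −0.75 × (-1.330232) = 0.997674 substitutions/site.
Under a molecular clock d = 2μt, so t = d/(2μ) = 0.997674 / (2 × 0.003) = 166.28 Myr.

166.28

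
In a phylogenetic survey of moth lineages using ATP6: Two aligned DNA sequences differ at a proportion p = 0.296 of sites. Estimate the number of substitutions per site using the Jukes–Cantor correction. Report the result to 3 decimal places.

d = −(3/4) ln(1 − 4p/3) = −0.75 ln(1 − 0.394667) = −0.75 ln(0.605333)
  = −0.75 × (-0.501977) = 0.376483 substitutions/site.

0.376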